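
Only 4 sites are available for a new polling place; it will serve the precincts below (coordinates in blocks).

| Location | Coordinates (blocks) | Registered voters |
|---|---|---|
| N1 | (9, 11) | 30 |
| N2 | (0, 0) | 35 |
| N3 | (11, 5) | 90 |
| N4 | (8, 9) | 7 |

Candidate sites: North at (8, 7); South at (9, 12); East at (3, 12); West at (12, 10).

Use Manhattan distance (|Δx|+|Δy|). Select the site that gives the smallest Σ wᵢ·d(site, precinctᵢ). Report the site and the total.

North, total 1139 blocks

Total weighted distance at each candidate:
  North (8, 7): total = 1139
  South (9, 12): total = 1603
  East (3, 12): total = 2141
  West (12, 10): total = 1465
Minimum is at North with total 1139 blocks.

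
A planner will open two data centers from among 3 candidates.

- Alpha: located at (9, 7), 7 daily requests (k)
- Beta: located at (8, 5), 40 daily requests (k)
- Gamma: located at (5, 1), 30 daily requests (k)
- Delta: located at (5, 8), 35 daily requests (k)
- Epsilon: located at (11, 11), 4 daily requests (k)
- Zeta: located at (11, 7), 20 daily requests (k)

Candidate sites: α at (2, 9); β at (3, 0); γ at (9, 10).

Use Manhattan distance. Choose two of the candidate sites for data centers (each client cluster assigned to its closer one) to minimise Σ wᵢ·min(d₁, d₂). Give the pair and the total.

{β, γ}, total 673

Evaluate every pair (each demand assigned to the nearer of the two):
  {β, γ}: total = 673
  {α, γ}: total = 843
  {α, β}: total = 957
Best pair: {β, γ} with total 673.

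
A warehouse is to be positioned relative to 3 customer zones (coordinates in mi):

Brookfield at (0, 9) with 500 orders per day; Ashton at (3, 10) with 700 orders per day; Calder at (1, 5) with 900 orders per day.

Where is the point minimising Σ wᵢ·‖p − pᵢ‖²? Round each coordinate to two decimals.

The minimiser of Σwᵢ‖p−pᵢ‖² is the weighted centroid p* = (Σwᵢpᵢ)/(Σwᵢ).
Σwᵢ = 2100.
Σwᵢxᵢ = 500·0 + 700·3 + 900·1 = 3000.
Σwᵢyᵢ = 500·9 + 700·10 + 900·5 = 16000.
x* = 3000/2100 = 1.43, y* = 16000/2100 = 7.62.

(1.43, 7.62)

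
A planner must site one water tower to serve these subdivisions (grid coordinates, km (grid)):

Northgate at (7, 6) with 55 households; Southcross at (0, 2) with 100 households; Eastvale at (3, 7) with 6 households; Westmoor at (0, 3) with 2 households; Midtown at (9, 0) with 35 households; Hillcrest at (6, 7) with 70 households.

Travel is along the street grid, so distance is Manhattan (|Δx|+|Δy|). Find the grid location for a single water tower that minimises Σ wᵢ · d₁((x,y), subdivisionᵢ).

(6, 2)

Manhattan distance separates: Σwᵢ(|x−xᵢ|+|y−yᵢ|) = Σwᵢ|x−xᵢ| + Σwᵢ|y−yᵢ|, so x and y are optimised independently as 1-D weighted medians.
Total weight W = 268; half = 134.
x-coordinate, sorted with cumulative weight:
  x=0 (Southcross, w=100) cum 100
  x=0 (Westmoor, w=2) cum 102
  x=3 (Eastvale, w=6) cum 108
  x=6 (Hillcrest, w=70) cum 178  ← median
  x=7 (Northgate, w=55) cum 233
  x=9 (Midtown, w=35) cum 268
⇒ x* = 6
y-coordinate, sorted with cumulative weight:
  y=0 (Midtown, w=35) cum 35
  y=2 (Southcross, w=100) cum 135  ← median
  y=3 (Westmoor, w=2) cum 137
  y=6 (Northgate, w=55) cum 192
  y=7 (Eastvale, w=6) cum 198
  y=7 (Hillcrest, w=70) cum 268
⇒ y* = 2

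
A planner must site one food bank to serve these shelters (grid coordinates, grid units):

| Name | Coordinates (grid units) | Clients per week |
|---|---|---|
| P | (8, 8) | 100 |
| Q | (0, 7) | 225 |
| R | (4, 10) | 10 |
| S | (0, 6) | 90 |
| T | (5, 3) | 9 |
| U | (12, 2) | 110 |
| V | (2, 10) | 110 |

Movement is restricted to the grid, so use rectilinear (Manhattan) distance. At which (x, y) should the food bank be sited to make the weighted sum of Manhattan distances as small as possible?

Manhattan distance separates: Σwᵢ(|x−xᵢ|+|y−yᵢ|) = Σwᵢ|x−xᵢ| + Σwᵢ|y−yᵢ|, so x and y are optimised independently as 1-D weighted medians.
Total weight W = 654; half = 327.
x-coordinate, sorted with cumulative weight:
  x=0 (Q, w=225) cum 225
  x=0 (S, w=90) cum 315
  x=2 (V, w=110) cum 425  ← median
  x=4 (R, w=10) cum 435
  x=5 (T, w=9) cum 444
  x=8 (P, w=100) cum 544
  x=12 (U, w=110) cum 654
⇒ x* = 2
y-coordinate, sorted with cumulative weight:
  y=2 (U, w=110) cum 110
  y=3 (T, w=9) cum 119
  y=6 (S, w=90) cum 209
  y=7 (Q, w=225) cum 434  ← median
  y=8 (P, w=100) cum 534
  y=10 (R, w=10) cum 544
  y=10 (V, w=110) cum 654
⇒ y* = 7

(2, 7)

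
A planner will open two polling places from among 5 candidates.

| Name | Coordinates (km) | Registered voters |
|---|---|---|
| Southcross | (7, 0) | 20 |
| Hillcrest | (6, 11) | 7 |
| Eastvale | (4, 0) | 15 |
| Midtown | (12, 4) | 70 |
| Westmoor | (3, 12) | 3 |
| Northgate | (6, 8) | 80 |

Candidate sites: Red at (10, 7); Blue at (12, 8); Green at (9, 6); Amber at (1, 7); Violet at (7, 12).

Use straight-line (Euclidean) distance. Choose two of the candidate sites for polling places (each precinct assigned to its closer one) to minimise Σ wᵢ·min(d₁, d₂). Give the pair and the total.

Evaluate every pair (each demand assigned to the nearer of the two):
  {Green, Violet}: total = 806.4
  {Green, Amber}: total = 838.5
  {Red, Green}: total = 849.5
  {Blue, Green}: total = 850.8
  {Red, Violet}: total = 894.7
  {Red, Amber}: total = 904.5
  {Red, Blue}: total = 938.3
  {Blue, Violet}: total = 990.1
  {Blue, Amber}: total = 1047.5
  {Amber, Violet}: total = 1310.8
Best pair: {Green, Violet} with total 806.4.

{Green, Violet}, total 806.4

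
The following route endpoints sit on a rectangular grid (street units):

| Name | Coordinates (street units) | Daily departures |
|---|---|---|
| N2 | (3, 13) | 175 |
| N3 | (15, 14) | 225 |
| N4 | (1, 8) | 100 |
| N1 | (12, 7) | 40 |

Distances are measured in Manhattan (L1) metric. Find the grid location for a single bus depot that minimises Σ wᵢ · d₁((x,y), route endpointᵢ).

(3, 13)

Manhattan distance separates: Σwᵢ(|x−xᵢ|+|y−yᵢ|) = Σwᵢ|x−xᵢ| + Σwᵢ|y−yᵢ|, so x and y are optimised independently as 1-D weighted medians.
Total weight W = 540; half = 270.
x-coordinate, sorted with cumulative weight:
  x=1 (N4, w=100) cum 100
  x=3 (N2, w=175) cum 275  ← median
  x=12 (N1, w=40) cum 315
  x=15 (N3, w=225) cum 540
⇒ x* = 3
y-coordinate, sorted with cumulative weight:
  y=7 (N1, w=40) cum 40
  y=8 (N4, w=100) cum 140
  y=13 (N2, w=175) cum 315  ← median
  y=14 (N3, w=225) cum 540
⇒ y* = 13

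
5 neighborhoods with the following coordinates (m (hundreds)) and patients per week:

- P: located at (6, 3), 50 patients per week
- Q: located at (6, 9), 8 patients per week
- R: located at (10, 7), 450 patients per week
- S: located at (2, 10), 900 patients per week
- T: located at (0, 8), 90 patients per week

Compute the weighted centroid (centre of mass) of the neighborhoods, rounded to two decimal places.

The minimiser of Σwᵢ‖p−pᵢ‖² is the weighted centroid p* = (Σwᵢpᵢ)/(Σwᵢ).
Σwᵢ = 1498.
Σwᵢxᵢ = 50·6 + 8·6 + 450·10 + 900·2 + 90·0 = 6648.
Σwᵢyᵢ = 50·3 + 8·9 + 450·7 + 900·10 + 90·8 = 13092.
x* = 6648/1498 = 4.44, y* = 13092/1498 = 8.74.

(4.44, 8.74)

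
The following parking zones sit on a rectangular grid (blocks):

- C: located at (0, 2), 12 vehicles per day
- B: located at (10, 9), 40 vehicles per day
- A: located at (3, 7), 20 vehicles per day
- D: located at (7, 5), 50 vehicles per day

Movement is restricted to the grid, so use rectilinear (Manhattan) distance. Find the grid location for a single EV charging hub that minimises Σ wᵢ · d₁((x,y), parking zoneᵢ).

(7, 5)

Manhattan distance separates: Σwᵢ(|x−xᵢ|+|y−yᵢ|) = Σwᵢ|x−xᵢ| + Σwᵢ|y−yᵢ|, so x and y are optimised independently as 1-D weighted medians.
Total weight W = 122; half = 61.
x-coordinate, sorted with cumulative weight:
  x=0 (C, w=12) cum 12
  x=3 (A, w=20) cum 32
  x=7 (D, w=50) cum 82  ← median
  x=10 (B, w=40) cum 122
⇒ x* = 7
y-coordinate, sorted with cumulative weight:
  y=2 (C, w=12) cum 12
  y=5 (D, w=50) cum 62  ← median
  y=7 (A, w=20) cum 82
  y=9 (B, w=40) cum 122
⇒ y* = 5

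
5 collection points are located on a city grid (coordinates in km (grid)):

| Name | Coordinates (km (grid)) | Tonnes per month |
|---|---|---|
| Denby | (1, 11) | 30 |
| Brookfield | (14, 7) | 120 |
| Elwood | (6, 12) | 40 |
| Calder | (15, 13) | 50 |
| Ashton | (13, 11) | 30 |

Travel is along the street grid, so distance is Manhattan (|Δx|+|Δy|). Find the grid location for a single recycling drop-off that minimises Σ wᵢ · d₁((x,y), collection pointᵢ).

Manhattan distance separates: Σwᵢ(|x−xᵢ|+|y−yᵢ|) = Σwᵢ|x−xᵢ| + Σwᵢ|y−yᵢ|, so x and y are optimised independently as 1-D weighted medians.
Total weight W = 270; half = 135.
x-coordinate, sorted with cumulative weight:
  x=1 (Denby, w=30) cum 30
  x=6 (Elwood, w=40) cum 70
  x=13 (Ashton, w=30) cum 100
  x=14 (Brookfield, w=120) cum 220  ← median
  x=15 (Calder, w=50) cum 270
⇒ x* = 14
y-coordinate, sorted with cumulative weight:
  y=7 (Brookfield, w=120) cum 120
  y=11 (Denby, w=30) cum 150  ← median
  y=11 (Ashton, w=30) cum 180
  y=12 (Elwood, w=40) cum 220
  y=13 (Calder, w=50) cum 270
⇒ y* = 11

(14, 11)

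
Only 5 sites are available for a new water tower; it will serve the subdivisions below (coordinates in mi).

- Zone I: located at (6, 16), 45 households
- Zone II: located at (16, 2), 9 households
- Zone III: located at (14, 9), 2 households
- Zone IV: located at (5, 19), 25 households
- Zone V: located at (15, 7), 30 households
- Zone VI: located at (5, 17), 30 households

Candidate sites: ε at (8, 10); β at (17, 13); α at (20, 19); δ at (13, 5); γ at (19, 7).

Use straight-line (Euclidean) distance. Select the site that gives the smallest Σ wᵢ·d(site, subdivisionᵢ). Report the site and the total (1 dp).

Total weighted distance at each candidate:
  ε (8, 10): total = 1092.7
  β (17, 13): total = 1527.1
  α (20, 19): total = 2043.8
  δ (13, 5): total = 1553.8
  γ (19, 7): total = 1871.9
Minimum is at ε with total 1092.7 mi.

ε, total 1092.7 mi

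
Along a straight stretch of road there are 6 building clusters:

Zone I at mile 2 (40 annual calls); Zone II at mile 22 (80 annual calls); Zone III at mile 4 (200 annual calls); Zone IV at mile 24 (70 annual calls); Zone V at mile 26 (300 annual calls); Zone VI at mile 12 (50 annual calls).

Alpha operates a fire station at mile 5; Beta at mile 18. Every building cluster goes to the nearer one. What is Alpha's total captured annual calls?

240

The indifferent point is the midpoint (5+18)/2 = 11.5; building clusters left of it (closer to Alpha at 5) go to Alpha, those right go to Beta.
  Zone I at 2 (w=40) → Alpha
  Zone III at 4 (w=200) → Alpha
  Zone VI at 12 (w=50) → Beta
  Zone II at 22 (w=80) → Beta
  Zone IV at 24 (w=70) → Beta
  Zone V at 26 (w=300) → Beta
Alpha captures 240; Beta captures 500.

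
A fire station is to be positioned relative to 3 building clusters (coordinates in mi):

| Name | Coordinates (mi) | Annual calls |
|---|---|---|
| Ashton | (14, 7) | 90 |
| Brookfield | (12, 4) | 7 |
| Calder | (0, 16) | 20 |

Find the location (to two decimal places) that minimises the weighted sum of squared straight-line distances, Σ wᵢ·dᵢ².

(11.49, 8.36)

The minimiser of Σwᵢ‖p−pᵢ‖² is the weighted centroid p* = (Σwᵢpᵢ)/(Σwᵢ).
Σwᵢ = 117.
Σwᵢxᵢ = 90·14 + 7·12 + 20·0 = 1344.
Σwᵢyᵢ = 90·7 + 7·4 + 20·16 = 978.
x* = 1344/117 = 11.49, y* = 978/117 = 8.36.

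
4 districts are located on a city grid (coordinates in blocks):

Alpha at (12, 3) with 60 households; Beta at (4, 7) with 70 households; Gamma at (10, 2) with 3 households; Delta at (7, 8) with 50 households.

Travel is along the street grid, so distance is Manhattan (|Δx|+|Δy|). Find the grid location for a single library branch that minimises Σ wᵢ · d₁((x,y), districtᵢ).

Manhattan distance separates: Σwᵢ(|x−xᵢ|+|y−yᵢ|) = Σwᵢ|x−xᵢ| + Σwᵢ|y−yᵢ|, so x and y are optimised independently as 1-D weighted medians.
Total weight W = 183; half = 91.5.
x-coordinate, sorted with cumulative weight:
  x=4 (Beta, w=70) cum 70
  x=7 (Delta, w=50) cum 120  ← median
  x=10 (Gamma, w=3) cum 123
  x=12 (Alpha, w=60) cum 183
⇒ x* = 7
y-coordinate, sorted with cumulative weight:
  y=2 (Gamma, w=3) cum 3
  y=3 (Alpha, w=60) cum 63
  y=7 (Beta, w=70) cum 133  ← median
  y=8 (Delta, w=50) cum 183
⇒ y* = 7

(7, 7)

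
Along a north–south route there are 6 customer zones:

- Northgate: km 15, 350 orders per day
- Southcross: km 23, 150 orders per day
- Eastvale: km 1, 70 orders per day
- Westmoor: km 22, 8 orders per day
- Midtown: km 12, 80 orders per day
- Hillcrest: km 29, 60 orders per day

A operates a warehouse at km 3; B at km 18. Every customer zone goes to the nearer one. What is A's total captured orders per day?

70

The indifferent point is the midpoint (3+18)/2 = 10.5; customer zones left of it (closer to A at 3) go to A, those right go to B.
  Eastvale at 1 (w=70) → A
  Midtown at 12 (w=80) → B
  Northgate at 15 (w=350) → B
  Westmoor at 22 (w=8) → B
  Southcross at 23 (w=150) → B
  Hillcrest at 29 (w=60) → B
A captures 70; B captures 648.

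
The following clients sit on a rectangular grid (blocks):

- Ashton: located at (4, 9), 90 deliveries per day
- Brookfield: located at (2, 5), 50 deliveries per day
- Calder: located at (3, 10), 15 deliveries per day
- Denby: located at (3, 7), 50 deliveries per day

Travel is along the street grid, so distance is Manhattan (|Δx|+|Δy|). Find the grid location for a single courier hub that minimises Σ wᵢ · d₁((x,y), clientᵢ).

Manhattan distance separates: Σwᵢ(|x−xᵢ|+|y−yᵢ|) = Σwᵢ|x−xᵢ| + Σwᵢ|y−yᵢ|, so x and y are optimised independently as 1-D weighted medians.
Total weight W = 205; half = 102.5.
x-coordinate, sorted with cumulative weight:
  x=2 (Brookfield, w=50) cum 50
  x=3 (Calder, w=15) cum 65
  x=3 (Denby, w=50) cum 115  ← median
  x=4 (Ashton, w=90) cum 205
⇒ x* = 3
y-coordinate, sorted with cumulative weight:
  y=5 (Brookfield, w=50) cum 50
  y=7 (Denby, w=50) cum 100
  y=9 (Ashton, w=90) cum 190  ← median
  y=10 (Calder, w=15) cum 205
⇒ y* = 9

(3, 9)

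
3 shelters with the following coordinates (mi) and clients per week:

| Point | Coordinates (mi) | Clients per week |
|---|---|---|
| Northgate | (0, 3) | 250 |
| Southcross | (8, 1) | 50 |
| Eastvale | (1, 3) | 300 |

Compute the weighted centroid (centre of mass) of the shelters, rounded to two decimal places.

(1.17, 2.83)

The minimiser of Σwᵢ‖p−pᵢ‖² is the weighted centroid p* = (Σwᵢpᵢ)/(Σwᵢ).
Σwᵢ = 600.
Σwᵢxᵢ = 250·0 + 50·8 + 300·1 = 700.
Σwᵢyᵢ = 250·3 + 50·1 + 300·3 = 1700.
x* = 700/600 = 1.17, y* = 1700/600 = 2.83.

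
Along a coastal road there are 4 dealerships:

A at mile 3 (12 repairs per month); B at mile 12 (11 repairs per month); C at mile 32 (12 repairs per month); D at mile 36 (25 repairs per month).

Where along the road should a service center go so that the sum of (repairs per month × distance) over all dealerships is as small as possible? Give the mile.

For a sum of weighted absolute distances on a line, the optimum is the weighted median (not the mean). Total weight W = 60; half-weight = 30.
Sort by position and accumulate weight:
  mile 3 (A, w=12) → cum 12
  mile 12 (B, w=11) → cum 23
  mile 32 (C, w=12) → cum 35  ≥ 30 → median here
  mile 36 (D, w=25) → cum 60
Optimal location: mile 32.

x = 32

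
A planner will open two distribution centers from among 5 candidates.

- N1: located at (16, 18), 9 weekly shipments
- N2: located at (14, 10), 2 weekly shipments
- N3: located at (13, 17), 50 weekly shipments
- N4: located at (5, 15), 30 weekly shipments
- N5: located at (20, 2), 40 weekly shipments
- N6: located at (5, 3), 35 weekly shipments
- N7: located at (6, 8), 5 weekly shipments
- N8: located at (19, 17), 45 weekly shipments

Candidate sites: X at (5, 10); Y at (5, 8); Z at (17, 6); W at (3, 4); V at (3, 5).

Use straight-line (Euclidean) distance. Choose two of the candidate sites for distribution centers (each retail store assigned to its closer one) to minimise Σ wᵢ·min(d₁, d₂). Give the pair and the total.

Evaluate every pair (each demand assigned to the nearer of the two):
  {X, Z}: total = 1759.2
  {Y, Z}: total = 1796.7
  {Z, V}: total = 1832.9
  {Z, W}: total = 1845.4
  {X, W}: total = 2295.7
  {X, V}: total = 2316.5
  {X, Y}: total = 2352.5
  {Y, W}: total = 2442.7
  {Y, V}: total = 2463.5
  {W, V}: total = 2960.8
Best pair: {X, Z} with total 1759.2.

{X, Z}, total 1759.2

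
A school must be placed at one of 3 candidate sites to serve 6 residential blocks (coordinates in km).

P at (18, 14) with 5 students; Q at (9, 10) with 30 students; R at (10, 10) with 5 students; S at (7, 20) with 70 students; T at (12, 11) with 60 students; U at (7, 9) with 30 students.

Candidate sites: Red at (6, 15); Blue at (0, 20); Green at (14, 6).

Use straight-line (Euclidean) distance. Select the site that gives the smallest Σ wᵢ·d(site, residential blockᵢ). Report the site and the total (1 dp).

Red, total 1239.2 km

Total weighted distance at each candidate:
  Red (6, 15): total = 1239.2
  Blue (0, 20): total = 2350.3
  Green (14, 6): total = 1912.4
Minimum is at Red with total 1239.2 km.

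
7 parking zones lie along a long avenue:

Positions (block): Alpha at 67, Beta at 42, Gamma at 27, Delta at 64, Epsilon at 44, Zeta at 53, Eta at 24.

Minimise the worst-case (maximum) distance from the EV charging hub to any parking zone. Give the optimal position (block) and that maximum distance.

location 45.5, max distance 21.5

The 1-center on a line is the midpoint of the two extreme points: leftmost at 24, rightmost at 67.
Optimal location = (24 + 67)/2 = 45.5; maximum distance = (67 − 24)/2 = 21.5.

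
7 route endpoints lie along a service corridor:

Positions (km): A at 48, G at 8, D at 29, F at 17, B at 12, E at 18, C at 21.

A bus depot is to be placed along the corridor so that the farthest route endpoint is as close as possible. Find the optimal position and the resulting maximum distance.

The 1-center on a line is the midpoint of the two extreme points: leftmost at 8, rightmost at 48.
Optimal location = (8 + 48)/2 = 28; maximum distance = (48 − 8)/2 = 20.

location 28, max distance 20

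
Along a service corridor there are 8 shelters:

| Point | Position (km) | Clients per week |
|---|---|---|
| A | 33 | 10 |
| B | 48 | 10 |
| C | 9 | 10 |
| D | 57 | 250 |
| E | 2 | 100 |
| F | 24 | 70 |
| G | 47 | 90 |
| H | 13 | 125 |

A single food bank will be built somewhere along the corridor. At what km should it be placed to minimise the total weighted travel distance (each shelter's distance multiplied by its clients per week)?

For a sum of weighted absolute distances on a line, the optimum is the weighted median (not the mean). Total weight W = 665; half-weight = 332.5.
Sort by position and accumulate weight:
  km 2 (E, w=100) → cum 100
  km 9 (C, w=10) → cum 110
  km 13 (H, w=125) → cum 235
  km 24 (F, w=70) → cum 305
  km 33 (A, w=10) → cum 315
  km 47 (G, w=90) → cum 405  ≥ 332.5 → median here
  km 48 (B, w=10) → cum 415
  km 57 (D, w=250) → cum 665
Optimal location: km 47.

x = 47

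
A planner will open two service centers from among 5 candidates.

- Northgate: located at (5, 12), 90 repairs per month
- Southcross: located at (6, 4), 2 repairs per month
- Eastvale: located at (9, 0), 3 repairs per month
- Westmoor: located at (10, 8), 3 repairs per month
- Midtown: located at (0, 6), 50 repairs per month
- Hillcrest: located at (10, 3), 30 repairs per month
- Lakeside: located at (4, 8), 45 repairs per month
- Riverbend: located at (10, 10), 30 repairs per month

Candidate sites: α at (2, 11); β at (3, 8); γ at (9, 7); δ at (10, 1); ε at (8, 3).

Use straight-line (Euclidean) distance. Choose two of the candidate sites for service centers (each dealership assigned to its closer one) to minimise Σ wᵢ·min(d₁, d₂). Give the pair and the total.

Evaluate every pair (each demand assigned to the nearer of the two):
  {β, γ}: total = 880.1
  {β, ε}: total = 936.3
  {β, δ}: total = 941.4
  {α, γ}: total = 968.4
  {α, ε}: total = 1024.6
  {α, β}: total = 1047.4
  {α, δ}: total = 1053.2
  {γ, ε}: total = 1406.0
  {γ, δ}: total = 1430.3
  {δ, ε}: total = 1872.4
Best pair: {β, γ} with total 880.1.

{β, γ}, total 880.1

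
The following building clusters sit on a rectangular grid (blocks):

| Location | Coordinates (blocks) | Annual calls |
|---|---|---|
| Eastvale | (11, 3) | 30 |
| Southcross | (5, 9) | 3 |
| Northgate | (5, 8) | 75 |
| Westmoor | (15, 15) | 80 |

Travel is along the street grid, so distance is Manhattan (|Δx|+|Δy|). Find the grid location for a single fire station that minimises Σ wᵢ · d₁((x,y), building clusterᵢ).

(11, 8)

Manhattan distance separates: Σwᵢ(|x−xᵢ|+|y−yᵢ|) = Σwᵢ|x−xᵢ| + Σwᵢ|y−yᵢ|, so x and y are optimised independently as 1-D weighted medians.
Total weight W = 188; half = 94.
x-coordinate, sorted with cumulative weight:
  x=5 (Southcross, w=3) cum 3
  x=5 (Northgate, w=75) cum 78
  x=11 (Eastvale, w=30) cum 108  ← median
  x=15 (Westmoor, w=80) cum 188
⇒ x* = 11
y-coordinate, sorted with cumulative weight:
  y=3 (Eastvale, w=30) cum 30
  y=8 (Northgate, w=75) cum 105  ← median
  y=9 (Southcross, w=3) cum 108
  y=15 (Westmoor, w=80) cum 188
⇒ y* = 8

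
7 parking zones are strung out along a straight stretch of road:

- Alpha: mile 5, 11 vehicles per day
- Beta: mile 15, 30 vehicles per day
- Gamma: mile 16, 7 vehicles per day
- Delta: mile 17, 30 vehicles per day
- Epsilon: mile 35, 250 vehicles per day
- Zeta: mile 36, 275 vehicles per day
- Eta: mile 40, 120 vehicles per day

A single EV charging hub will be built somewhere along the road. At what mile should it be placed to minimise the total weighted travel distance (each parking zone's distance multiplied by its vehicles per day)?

x = 36

For a sum of weighted absolute distances on a line, the optimum is the weighted median (not the mean). Total weight W = 723; half-weight = 361.5.
Sort by position and accumulate weight:
  mile 5 (Alpha, w=11) → cum 11
  mile 15 (Beta, w=30) → cum 41
  mile 16 (Gamma, w=7) → cum 48
  mile 17 (Delta, w=30) → cum 78
  mile 35 (Epsilon, w=250) → cum 328
  mile 36 (Zeta, w=275) → cum 603  ≥ 361.5 → median here
  mile 40 (Eta, w=120) → cum 723
Optimal location: mile 36.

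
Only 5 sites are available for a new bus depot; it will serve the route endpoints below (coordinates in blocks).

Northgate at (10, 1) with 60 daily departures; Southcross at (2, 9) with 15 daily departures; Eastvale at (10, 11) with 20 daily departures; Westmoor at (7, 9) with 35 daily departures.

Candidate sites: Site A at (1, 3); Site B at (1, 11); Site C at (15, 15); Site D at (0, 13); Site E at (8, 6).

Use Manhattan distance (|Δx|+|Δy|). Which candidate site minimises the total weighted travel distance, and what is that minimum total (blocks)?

Site E, total 835 blocks

Total weighted distance at each candidate:
  Site A (1, 3): total = 1525
  Site B (1, 11): total = 1645
  Site C (15, 15): total = 2095
  Site D (0, 13): total = 2035
  Site E (8, 6): total = 835
Minimum is at Site E with total 835 blocks.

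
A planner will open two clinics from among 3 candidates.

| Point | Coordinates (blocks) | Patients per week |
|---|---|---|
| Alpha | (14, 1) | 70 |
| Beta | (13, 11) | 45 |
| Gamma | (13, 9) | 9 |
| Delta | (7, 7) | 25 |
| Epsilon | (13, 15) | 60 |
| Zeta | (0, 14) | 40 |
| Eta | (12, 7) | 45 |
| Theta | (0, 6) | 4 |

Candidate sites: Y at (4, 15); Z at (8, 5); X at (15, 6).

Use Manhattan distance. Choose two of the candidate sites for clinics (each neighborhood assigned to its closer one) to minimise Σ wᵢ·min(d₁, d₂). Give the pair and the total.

{Y, X}, total 1977

Evaluate every pair (each demand assigned to the nearer of the two):
  {Y, X}: total = 1977
  {Y, Z}: total = 2397
  {Z, X}: total = 2411
Best pair: {Y, X} with total 1977.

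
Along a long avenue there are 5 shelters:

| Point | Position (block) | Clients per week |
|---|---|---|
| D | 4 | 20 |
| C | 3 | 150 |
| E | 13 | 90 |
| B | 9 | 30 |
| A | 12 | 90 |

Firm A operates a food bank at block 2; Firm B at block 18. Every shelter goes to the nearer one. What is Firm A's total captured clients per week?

The indifferent point is the midpoint (2+18)/2 = 10; shelters left of it (closer to Firm A at 2) go to Firm A, those right go to Firm B.
  C at 3 (w=150) → Firm A
  D at 4 (w=20) → Firm A
  B at 9 (w=30) → Firm A
  A at 12 (w=90) → Firm B
  E at 13 (w=90) → Firm B
Firm A captures 200; Firm B captures 180.

200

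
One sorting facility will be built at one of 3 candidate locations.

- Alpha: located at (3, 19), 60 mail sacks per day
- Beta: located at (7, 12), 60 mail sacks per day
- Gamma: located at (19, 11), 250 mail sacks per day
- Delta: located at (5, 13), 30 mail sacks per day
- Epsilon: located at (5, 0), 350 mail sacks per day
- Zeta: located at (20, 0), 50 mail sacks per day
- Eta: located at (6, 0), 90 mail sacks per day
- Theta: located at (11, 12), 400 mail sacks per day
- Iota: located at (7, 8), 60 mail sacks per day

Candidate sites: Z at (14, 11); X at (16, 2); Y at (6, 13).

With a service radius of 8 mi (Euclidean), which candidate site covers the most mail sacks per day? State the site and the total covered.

Coverage radius r = 8 mi; a point is covered iff (Δx)²+(Δy)² ≤ 8² = 64.
  Z (14, 11): covers {Beta, Gamma, Theta, Iota} → 770
  X (16, 2): covers {Zeta} → 50
  Y (6, 13): covers {Alpha, Beta, Delta, Theta, Iota} → 610
Maximum coverage at Z: 770 mail sacks per day.

Z, covering 770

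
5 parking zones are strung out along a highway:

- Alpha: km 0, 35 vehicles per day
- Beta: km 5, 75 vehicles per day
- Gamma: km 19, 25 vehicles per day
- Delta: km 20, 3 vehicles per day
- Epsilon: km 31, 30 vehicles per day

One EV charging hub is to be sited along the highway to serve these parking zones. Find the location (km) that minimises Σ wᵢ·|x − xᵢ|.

x = 5

For a sum of weighted absolute distances on a line, the optimum is the weighted median (not the mean). Total weight W = 168; half-weight = 84.
Sort by position and accumulate weight:
  km 0 (Alpha, w=35) → cum 35
  km 5 (Beta, w=75) → cum 110  ≥ 84 → median here
  km 19 (Gamma, w=25) → cum 135
  km 20 (Delta, w=3) → cum 138
  km 31 (Epsilon, w=30) → cum 168
Optimal location: km 5.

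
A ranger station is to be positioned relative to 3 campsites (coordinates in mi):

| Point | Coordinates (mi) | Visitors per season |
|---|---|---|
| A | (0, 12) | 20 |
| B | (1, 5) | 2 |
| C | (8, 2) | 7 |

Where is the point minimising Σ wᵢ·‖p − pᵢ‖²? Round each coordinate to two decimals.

(2.00, 9.10)

The minimiser of Σwᵢ‖p−pᵢ‖² is the weighted centroid p* = (Σwᵢpᵢ)/(Σwᵢ).
Σwᵢ = 29.
Σwᵢxᵢ = 20·0 + 2·1 + 7·8 = 58.
Σwᵢyᵢ = 20·12 + 2·5 + 7·2 = 264.
x* = 58/29 = 2.00, y* = 264/29 = 9.10.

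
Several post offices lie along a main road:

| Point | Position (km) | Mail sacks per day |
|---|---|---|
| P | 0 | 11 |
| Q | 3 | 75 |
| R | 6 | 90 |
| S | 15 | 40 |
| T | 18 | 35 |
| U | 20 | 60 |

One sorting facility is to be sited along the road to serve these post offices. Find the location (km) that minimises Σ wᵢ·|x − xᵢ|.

x = 6

For a sum of weighted absolute distances on a line, the optimum is the weighted median (not the mean). Total weight W = 311; half-weight = 155.5.
Sort by position and accumulate weight:
  km 0 (P, w=11) → cum 11
  km 3 (Q, w=75) → cum 86
  km 6 (R, w=90) → cum 176  ≥ 155.5 → median here
  km 15 (S, w=40) → cum 216
  km 18 (T, w=35) → cum 251
  km 20 (U, w=60) → cum 311
Optimal location: km 6.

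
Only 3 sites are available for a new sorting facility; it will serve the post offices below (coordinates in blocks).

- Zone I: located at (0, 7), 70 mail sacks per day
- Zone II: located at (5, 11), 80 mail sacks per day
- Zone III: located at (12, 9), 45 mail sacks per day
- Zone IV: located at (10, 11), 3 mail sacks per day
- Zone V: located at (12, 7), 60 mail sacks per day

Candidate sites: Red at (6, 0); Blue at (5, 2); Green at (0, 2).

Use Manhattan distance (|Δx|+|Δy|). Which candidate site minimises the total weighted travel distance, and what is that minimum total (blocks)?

Blue, total 2812 blocks

Total weighted distance at each candidate:
  Red (6, 0): total = 3370
  Blue (5, 2): total = 2812
  Green (0, 2): total = 3402
Minimum is at Blue with total 2812 blocks.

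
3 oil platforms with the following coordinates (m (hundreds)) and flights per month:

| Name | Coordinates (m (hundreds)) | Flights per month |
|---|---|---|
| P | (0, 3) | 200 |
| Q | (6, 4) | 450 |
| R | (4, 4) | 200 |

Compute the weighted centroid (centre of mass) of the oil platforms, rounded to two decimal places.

The minimiser of Σwᵢ‖p−pᵢ‖² is the weighted centroid p* = (Σwᵢpᵢ)/(Σwᵢ).
Σwᵢ = 850.
Σwᵢxᵢ = 200·0 + 450·6 + 200·4 = 3500.
Σwᵢyᵢ = 200·3 + 450·4 + 200·4 = 3200.
x* = 3500/850 = 4.12, y* = 3200/850 = 3.76.

(4.12, 3.76)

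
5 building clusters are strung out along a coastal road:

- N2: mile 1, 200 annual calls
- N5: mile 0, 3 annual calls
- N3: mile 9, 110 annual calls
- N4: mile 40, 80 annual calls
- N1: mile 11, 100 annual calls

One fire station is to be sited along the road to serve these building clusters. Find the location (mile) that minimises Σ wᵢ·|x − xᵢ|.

x = 9

For a sum of weighted absolute distances on a line, the optimum is the weighted median (not the mean). Total weight W = 493; half-weight = 246.5.
Sort by position and accumulate weight:
  mile 0 (N5, w=3) → cum 3
  mile 1 (N2, w=200) → cum 203
  mile 9 (N3, w=110) → cum 313  ≥ 246.5 → median here
  mile 11 (N1, w=100) → cum 413
  mile 40 (N4, w=80) → cum 493
Optimal location: mile 9.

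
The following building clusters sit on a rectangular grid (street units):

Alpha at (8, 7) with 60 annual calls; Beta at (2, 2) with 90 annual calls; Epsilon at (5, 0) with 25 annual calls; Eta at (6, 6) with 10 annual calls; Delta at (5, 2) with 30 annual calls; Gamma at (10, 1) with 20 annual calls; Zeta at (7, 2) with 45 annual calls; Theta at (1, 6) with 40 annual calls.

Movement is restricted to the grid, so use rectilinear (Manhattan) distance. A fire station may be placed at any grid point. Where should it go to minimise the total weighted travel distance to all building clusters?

Manhattan distance separates: Σwᵢ(|x−xᵢ|+|y−yᵢ|) = Σwᵢ|x−xᵢ| + Σwᵢ|y−yᵢ|, so x and y are optimised independently as 1-D weighted medians.
Total weight W = 320; half = 160.
x-coordinate, sorted with cumulative weight:
  x=1 (Theta, w=40) cum 40
  x=2 (Beta, w=90) cum 130
  x=5 (Epsilon, w=25) cum 155
  x=5 (Delta, w=30) cum 185  ← median
  x=6 (Eta, w=10) cum 195
  x=7 (Zeta, w=45) cum 240
  x=8 (Alpha, w=60) cum 300
  x=10 (Gamma, w=20) cum 320
⇒ x* = 5
y-coordinate, sorted with cumulative weight:
  y=0 (Epsilon, w=25) cum 25
  y=1 (Gamma, w=20) cum 45
  y=2 (Beta, w=90) cum 135
  y=2 (Delta, w=30) cum 165  ← median
  y=2 (Zeta, w=45) cum 210
  y=6 (Eta, w=10) cum 220
  y=6 (Theta, w=40) cum 260
  y=7 (Alpha, w=60) cum 320
⇒ y* = 2

(5, 2)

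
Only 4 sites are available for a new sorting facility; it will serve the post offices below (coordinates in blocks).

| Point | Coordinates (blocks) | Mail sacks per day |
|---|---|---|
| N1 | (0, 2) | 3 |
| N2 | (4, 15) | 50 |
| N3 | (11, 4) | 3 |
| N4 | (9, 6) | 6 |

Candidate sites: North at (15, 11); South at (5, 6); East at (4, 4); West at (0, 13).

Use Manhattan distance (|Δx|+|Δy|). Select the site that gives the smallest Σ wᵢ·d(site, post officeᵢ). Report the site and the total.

West, total 489 blocks

Total weighted distance at each candidate:
  North (15, 11): total = 921
  South (5, 6): total = 575
  East (4, 4): total = 631
  West (0, 13): total = 489
Minimum is at West with total 489 blocks.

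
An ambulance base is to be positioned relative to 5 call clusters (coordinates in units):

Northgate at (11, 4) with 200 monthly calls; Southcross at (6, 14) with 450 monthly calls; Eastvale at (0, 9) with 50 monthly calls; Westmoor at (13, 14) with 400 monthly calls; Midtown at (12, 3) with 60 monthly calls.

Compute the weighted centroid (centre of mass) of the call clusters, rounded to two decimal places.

The minimiser of Σwᵢ‖p−pᵢ‖² is the weighted centroid p* = (Σwᵢpᵢ)/(Σwᵢ).
Σwᵢ = 1160.
Σwᵢxᵢ = 200·11 + 450·6 + 50·0 + 400·13 + 60·12 = 10820.
Σwᵢyᵢ = 200·4 + 450·14 + 50·9 + 400·14 + 60·3 = 13330.
x* = 10820/1160 = 9.33, y* = 13330/1160 = 11.49.

(9.33, 11.49)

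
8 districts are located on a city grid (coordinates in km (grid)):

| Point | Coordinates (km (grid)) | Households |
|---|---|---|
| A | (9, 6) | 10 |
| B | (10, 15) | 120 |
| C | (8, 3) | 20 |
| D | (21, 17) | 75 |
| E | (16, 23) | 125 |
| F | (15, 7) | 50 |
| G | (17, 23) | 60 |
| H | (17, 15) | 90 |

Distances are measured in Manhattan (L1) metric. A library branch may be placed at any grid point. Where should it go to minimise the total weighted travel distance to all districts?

(16, 15)

Manhattan distance separates: Σwᵢ(|x−xᵢ|+|y−yᵢ|) = Σwᵢ|x−xᵢ| + Σwᵢ|y−yᵢ|, so x and y are optimised independently as 1-D weighted medians.
Total weight W = 550; half = 275.
x-coordinate, sorted with cumulative weight:
  x=8 (C, w=20) cum 20
  x=9 (A, w=10) cum 30
  x=10 (B, w=120) cum 150
  x=15 (F, w=50) cum 200
  x=16 (E, w=125) cum 325  ← median
  x=17 (G, w=60) cum 385
  x=17 (H, w=90) cum 475
  x=21 (D, w=75) cum 550
⇒ x* = 16
y-coordinate, sorted with cumulative weight:
  y=3 (C, w=20) cum 20
  y=6 (A, w=10) cum 30
  y=7 (F, w=50) cum 80
  y=15 (B, w=120) cum 200
  y=15 (H, w=90) cum 290  ← median
  y=17 (D, w=75) cum 365
  y=23 (E, w=125) cum 490
  y=23 (G, w=60) cum 550
⇒ y* = 15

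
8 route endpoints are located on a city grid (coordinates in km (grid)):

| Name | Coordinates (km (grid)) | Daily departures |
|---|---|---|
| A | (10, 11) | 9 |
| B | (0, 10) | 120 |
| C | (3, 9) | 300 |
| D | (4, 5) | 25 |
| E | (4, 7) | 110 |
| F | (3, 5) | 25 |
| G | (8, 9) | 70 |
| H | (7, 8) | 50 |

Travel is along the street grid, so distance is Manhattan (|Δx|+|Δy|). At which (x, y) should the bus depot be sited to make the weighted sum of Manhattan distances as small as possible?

Manhattan distance separates: Σwᵢ(|x−xᵢ|+|y−yᵢ|) = Σwᵢ|x−xᵢ| + Σwᵢ|y−yᵢ|, so x and y are optimised independently as 1-D weighted medians.
Total weight W = 709; half = 354.5.
x-coordinate, sorted with cumulative weight:
  x=0 (B, w=120) cum 120
  x=3 (C, w=300) cum 420  ← median
  x=3 (F, w=25) cum 445
  x=4 (D, w=25) cum 470
  x=4 (E, w=110) cum 580
  x=7 (H, w=50) cum 630
  x=8 (G, w=70) cum 700
  x=10 (A, w=9) cum 709
⇒ x* = 3
y-coordinate, sorted with cumulative weight:
  y=5 (D, w=25) cum 25
  y=5 (F, w=25) cum 50
  y=7 (E, w=110) cum 160
  y=8 (H, w=50) cum 210
  y=9 (C, w=300) cum 510  ← median
  y=9 (G, w=70) cum 580
  y=10 (B, w=120) cum 700
  y=11 (A, w=9) cum 709
⇒ y* = 9

(3, 9)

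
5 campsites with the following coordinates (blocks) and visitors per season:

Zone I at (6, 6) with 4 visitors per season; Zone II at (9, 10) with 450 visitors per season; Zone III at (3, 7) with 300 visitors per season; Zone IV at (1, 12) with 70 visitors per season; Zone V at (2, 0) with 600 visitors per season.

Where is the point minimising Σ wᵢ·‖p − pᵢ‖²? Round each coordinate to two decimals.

The minimiser of Σwᵢ‖p−pᵢ‖² is the weighted centroid p* = (Σwᵢpᵢ)/(Σwᵢ).
Σwᵢ = 1424.
Σwᵢxᵢ = 4·6 + 450·9 + 300·3 + 70·1 + 600·2 = 6244.
Σwᵢyᵢ = 4·6 + 450·10 + 300·7 + 70·12 + 600·0 = 7464.
x* = 6244/1424 = 4.38, y* = 7464/1424 = 5.24.

(4.38, 5.24)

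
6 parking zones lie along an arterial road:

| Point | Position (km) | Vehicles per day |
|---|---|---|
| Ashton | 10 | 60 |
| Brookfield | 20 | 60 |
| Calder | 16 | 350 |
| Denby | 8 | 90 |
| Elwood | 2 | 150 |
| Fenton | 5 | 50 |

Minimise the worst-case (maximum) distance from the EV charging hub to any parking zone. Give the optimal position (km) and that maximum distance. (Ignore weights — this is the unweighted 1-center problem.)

The 1-center on a line is the midpoint of the two extreme points: leftmost at 2, rightmost at 20.
Optimal location = (2 + 20)/2 = 11; maximum distance = (20 − 2)/2 = 9.

location 11, max distance 9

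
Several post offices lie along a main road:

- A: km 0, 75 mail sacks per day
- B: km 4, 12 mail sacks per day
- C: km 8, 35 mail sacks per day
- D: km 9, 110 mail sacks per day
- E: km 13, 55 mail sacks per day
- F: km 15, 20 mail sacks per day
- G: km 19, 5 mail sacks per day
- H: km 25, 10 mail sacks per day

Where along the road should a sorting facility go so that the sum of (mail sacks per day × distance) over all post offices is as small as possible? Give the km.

x = 9

For a sum of weighted absolute distances on a line, the optimum is the weighted median (not the mean). Total weight W = 322; half-weight = 161.
Sort by position and accumulate weight:
  km 0 (A, w=75) → cum 75
  km 4 (B, w=12) → cum 87
  km 8 (C, w=35) → cum 122
  km 9 (D, w=110) → cum 232  ≥ 161 → median here
  km 13 (E, w=55) → cum 287
  km 15 (F, w=20) → cum 307
  km 19 (G, w=5) → cum 312
  km 25 (H, w=10) → cum 322
Optimal location: km 9.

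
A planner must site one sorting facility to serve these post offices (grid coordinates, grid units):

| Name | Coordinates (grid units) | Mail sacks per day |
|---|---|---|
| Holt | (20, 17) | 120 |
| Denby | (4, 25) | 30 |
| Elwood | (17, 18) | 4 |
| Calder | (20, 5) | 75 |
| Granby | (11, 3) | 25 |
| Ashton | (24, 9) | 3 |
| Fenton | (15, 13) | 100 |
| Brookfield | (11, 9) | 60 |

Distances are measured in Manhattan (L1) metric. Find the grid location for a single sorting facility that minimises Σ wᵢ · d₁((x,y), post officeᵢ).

(15, 13)

Manhattan distance separates: Σwᵢ(|x−xᵢ|+|y−yᵢ|) = Σwᵢ|x−xᵢ| + Σwᵢ|y−yᵢ|, so x and y are optimised independently as 1-D weighted medians.
Total weight W = 417; half = 208.5.
x-coordinate, sorted with cumulative weight:
  x=4 (Denby, w=30) cum 30
  x=11 (Granby, w=25) cum 55
  x=11 (Brookfield, w=60) cum 115
  x=15 (Fenton, w=100) cum 215  ← median
  x=17 (Elwood, w=4) cum 219
  x=20 (Holt, w=120) cum 339
  x=20 (Calder, w=75) cum 414
  x=24 (Ashton, w=3) cum 417
⇒ x* = 15
y-coordinate, sorted with cumulative weight:
  y=3 (Granby, w=25) cum 25
  y=5 (Calder, w=75) cum 100
  y=9 (Ashton, w=3) cum 103
  y=9 (Brookfield, w=60) cum 163
  y=13 (Fenton, w=100) cum 263  ← median
  y=17 (Holt, w=120) cum 383
  y=18 (Elwood, w=4) cum 387
  y=25 (Denby, w=30) cum 417
⇒ y* = 13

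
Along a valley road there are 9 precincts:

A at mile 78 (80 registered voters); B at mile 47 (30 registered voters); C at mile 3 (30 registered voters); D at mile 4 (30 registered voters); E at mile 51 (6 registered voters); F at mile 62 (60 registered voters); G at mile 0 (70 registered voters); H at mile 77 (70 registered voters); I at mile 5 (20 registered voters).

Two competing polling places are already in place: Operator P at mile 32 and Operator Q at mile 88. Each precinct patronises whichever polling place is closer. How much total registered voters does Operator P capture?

The indifferent point is the midpoint (32+88)/2 = 60; precincts left of it (closer to Operator P at 32) go to Operator P, those right go to Operator Q.
  G at 0 (w=70) → Operator P
  C at 3 (w=30) → Operator P
  D at 4 (w=30) → Operator P
  I at 5 (w=20) → Operator P
  B at 47 (w=30) → Operator P
  E at 51 (w=6) → Operator P
  F at 62 (w=60) → Operator Q
  H at 77 (w=70) → Operator Q
  A at 78 (w=80) → Operator Q
Operator P captures 186; Operator Q captures 210.

186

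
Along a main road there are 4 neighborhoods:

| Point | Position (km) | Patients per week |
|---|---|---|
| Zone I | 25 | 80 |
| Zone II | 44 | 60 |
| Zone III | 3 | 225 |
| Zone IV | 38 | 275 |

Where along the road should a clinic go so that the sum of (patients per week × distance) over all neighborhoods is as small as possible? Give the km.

For a sum of weighted absolute distances on a line, the optimum is the weighted median (not the mean). Total weight W = 640; half-weight = 320.
Sort by position and accumulate weight:
  km 3 (Zone III, w=225) → cum 225
  km 25 (Zone I, w=80) → cum 305
  km 38 (Zone IV, w=275) → cum 580  ≥ 320 → median here
  km 44 (Zone II, w=60) → cum 640
Optimal location: km 38.

x = 38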